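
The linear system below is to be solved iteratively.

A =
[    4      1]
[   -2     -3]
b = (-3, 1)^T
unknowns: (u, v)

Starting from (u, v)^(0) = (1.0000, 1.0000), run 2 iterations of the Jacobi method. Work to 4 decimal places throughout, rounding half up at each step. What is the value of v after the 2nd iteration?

Iteration 1:
  u = (-3 - (1)·1.0000) / (4) = -1.0000
  v = (1 - (-2)·1.0000) / (-3) = -1.0000
Iteration 2:
  u = (-3 - (1)·-1.0000) / (4) = -0.5000
  v = (1 - (-2)·-1.0000) / (-3) = 0.3333

0.3333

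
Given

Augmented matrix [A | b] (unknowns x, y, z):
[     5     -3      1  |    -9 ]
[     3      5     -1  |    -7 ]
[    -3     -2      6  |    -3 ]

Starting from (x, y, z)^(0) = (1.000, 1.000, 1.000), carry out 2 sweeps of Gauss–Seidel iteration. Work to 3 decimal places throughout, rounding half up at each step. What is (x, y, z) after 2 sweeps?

(-1.752, -0.613, -1.580)

Iteration 1:
  x = (-9 - (-3)·1.000 - (1)·1.000) / (5) = -1.400
  y = (-7 - (3)·-1.400 - (-1)·1.000) / (5) = -0.360
  z = (-3 - (-3)·-1.400 - (-2)·-0.360) / (6) = -1.320
Iteration 2:
  x = (-9 - (-3)·-0.360 - (1)·-1.320) / (5) = -1.752
  y = (-7 - (3)·-1.752 - (-1)·-1.320) / (5) = -0.613
  z = (-3 - (-3)·-1.752 - (-2)·-0.613) / (6) = -1.580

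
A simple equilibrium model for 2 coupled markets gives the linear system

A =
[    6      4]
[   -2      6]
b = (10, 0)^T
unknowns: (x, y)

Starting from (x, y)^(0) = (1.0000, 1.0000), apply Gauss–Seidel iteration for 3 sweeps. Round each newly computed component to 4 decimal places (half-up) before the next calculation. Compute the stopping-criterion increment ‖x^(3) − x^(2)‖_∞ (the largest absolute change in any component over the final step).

Iteration 1:
  x = (10 - (4)·1.0000) / (6) = 1.0000
  y = (0 - (-2)·1.0000) / (6) = 0.3333
Iteration 2:
  x = (10 - (4)·0.3333) / (6) = 1.4445
  y = (0 - (-2)·1.4445) / (6) = 0.4815
Iteration 3:
  x = (10 - (4)·0.4815) / (6) = 1.3457
  y = (0 - (-2)·1.3457) / (6) = 0.4486
Change: (-0.0988, -0.0329) → max |·| = 0.0988

0.0988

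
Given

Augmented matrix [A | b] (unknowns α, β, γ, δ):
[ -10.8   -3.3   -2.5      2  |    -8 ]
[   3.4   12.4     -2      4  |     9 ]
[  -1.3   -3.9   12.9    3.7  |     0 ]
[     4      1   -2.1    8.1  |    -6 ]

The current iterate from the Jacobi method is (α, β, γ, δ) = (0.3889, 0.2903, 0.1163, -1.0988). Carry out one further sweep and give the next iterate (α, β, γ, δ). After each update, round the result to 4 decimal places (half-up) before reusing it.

One sweep:
  α = (-8 - (-3.3)·0.2903 - (-2.5)·0.1163 - (2)·-1.0988) / (-10.8) = 0.4216
  β = (9 - (3.4)·0.3889 - (-2)·0.1163 - (4)·-1.0988) / (12.4) = 0.9924
  γ = (0 - (-1.3)·0.3889 - (-3.9)·0.2903 - (3.7)·-1.0988) / (12.9) = 0.4421
  δ = (-6 - (4)·0.3889 - (1)·0.2903 - (-2.1)·0.1163) / (8.1) = -0.9385

(0.4216, 0.9924, 0.4421, -0.9385)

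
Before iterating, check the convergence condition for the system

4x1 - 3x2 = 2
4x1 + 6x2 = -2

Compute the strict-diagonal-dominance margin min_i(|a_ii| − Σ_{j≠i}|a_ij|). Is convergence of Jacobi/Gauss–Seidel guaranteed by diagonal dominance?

1

row 1: |4| − (3) = 1
row 2: |6| − (4) = 2
minimum over rows = 1 → strictly diagonally dominant (convergence guaranteed)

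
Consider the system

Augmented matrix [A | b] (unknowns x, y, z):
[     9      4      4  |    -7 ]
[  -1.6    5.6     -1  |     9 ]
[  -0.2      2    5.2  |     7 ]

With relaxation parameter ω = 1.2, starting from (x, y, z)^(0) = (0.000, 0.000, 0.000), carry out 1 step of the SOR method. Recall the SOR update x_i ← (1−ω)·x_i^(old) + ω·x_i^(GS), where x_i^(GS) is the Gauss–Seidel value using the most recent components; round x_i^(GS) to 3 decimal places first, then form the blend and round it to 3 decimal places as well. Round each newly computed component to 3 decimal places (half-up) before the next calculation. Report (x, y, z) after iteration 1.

Iteration 1:
  x: GS value = (-7 - (4)·0.000 - (4)·0.000) / (9) = -0.778;  x ← (1−ω)·0.000 + ω·-0.778 = -0.934
  y: GS value = (9 - (-1.6)·-0.934 - (-1)·0.000) / (5.6) = 1.340;  y ← (1−ω)·0.000 + ω·1.340 = 1.608
  z: GS value = (7 - (-0.2)·-0.934 - (2)·1.608) / (5.2) = 0.692;  z ← (1−ω)·0.000 + ω·0.692 = 0.830

(-0.934, 1.608, 0.830)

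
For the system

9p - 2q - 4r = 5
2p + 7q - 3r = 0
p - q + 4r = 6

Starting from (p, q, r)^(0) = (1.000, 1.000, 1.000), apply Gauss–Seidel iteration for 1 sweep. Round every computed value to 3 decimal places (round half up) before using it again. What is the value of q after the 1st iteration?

0.079

Iteration 1:
  p = (5 - (-2)·1.000 - (-4)·1.000) / (9) = 1.222
  q = (0 - (2)·1.222 - (-3)·1.000) / (7) = 0.079
  r = (6 - (1)·1.222 - (-1)·0.079) / (4) = 1.214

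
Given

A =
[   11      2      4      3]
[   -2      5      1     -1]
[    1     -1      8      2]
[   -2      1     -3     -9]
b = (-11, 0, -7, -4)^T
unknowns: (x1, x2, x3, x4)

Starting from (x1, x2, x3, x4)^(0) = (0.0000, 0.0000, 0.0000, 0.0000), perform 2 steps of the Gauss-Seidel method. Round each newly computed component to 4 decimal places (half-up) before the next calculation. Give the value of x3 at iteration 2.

-0.9891

Iteration 1:
  x1 = (-11 - (2)·0.0000 - (4)·0.0000 - (3)·0.0000) / (11) = -1.0000
  x2 = (0 - (-2)·-1.0000 - (1)·0.0000 - (-1)·0.0000) / (5) = -0.4000
  x3 = (-7 - (1)·-1.0000 - (-1)·-0.4000 - (2)·0.0000) / (8) = -0.8000
  x4 = (-4 - (-2)·-1.0000 - (1)·-0.4000 - (-3)·-0.8000) / (-9) = 0.8889
Iteration 2:
  x1 = (-11 - (2)·-0.4000 - (4)·-0.8000 - (3)·0.8889) / (11) = -0.8788
  x2 = (0 - (-2)·-0.8788 - (1)·-0.8000 - (-1)·0.8889) / (5) = -0.0137
  x3 = (-7 - (1)·-0.8788 - (-1)·-0.0137 - (2)·0.8889) / (8) = -0.9891
  x4 = (-4 - (-2)·-0.8788 - (1)·-0.0137 - (-3)·-0.9891) / (-9) = 0.9679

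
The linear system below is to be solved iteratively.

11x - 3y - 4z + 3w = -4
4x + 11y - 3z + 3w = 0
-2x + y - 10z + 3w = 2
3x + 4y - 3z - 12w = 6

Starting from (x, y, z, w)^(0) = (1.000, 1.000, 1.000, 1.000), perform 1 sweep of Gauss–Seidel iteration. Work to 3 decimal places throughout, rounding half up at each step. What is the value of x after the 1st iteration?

Iteration 1:
  x = (-4 - (-3)·1.000 - (-4)·1.000 - (3)·1.000) / (11) = 0.000
  y = (0 - (4)·0.000 - (-3)·1.000 - (3)·1.000) / (11) = 0.000
  z = (2 - (-2)·0.000 - (1)·0.000 - (3)·1.000) / (-10) = 0.100
  w = (6 - (3)·0.000 - (4)·0.000 - (-3)·0.100) / (-12) = -0.525

0.000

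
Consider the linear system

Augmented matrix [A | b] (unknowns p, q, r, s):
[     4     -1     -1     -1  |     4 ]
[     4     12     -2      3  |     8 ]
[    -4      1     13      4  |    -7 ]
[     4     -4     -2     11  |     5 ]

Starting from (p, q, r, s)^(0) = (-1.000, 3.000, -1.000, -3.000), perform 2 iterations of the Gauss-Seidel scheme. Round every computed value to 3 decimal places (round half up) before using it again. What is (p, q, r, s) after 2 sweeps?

Iteration 1:
  p = (4 - (-1)·3.000 - (-1)·-1.000 - (-1)·-3.000) / (4) = 0.750
  q = (8 - (4)·0.750 - (-2)·-1.000 - (3)·-3.000) / (12) = 1.000
  r = (-7 - (-4)·0.750 - (1)·1.000 - (4)·-3.000) / (13) = 0.538
  s = (5 - (4)·0.750 - (-4)·1.000 - (-2)·0.538) / (11) = 0.643
Iteration 2:
  p = (4 - (-1)·1.000 - (-1)·0.538 - (-1)·0.643) / (4) = 1.545
  q = (8 - (4)·1.545 - (-2)·0.538 - (3)·0.643) / (12) = 0.081
  r = (-7 - (-4)·1.545 - (1)·0.081 - (4)·0.643) / (13) = -0.267
  s = (5 - (4)·1.545 - (-4)·0.081 - (-2)·-0.267) / (11) = -0.126

(1.545, 0.081, -0.267, -0.126)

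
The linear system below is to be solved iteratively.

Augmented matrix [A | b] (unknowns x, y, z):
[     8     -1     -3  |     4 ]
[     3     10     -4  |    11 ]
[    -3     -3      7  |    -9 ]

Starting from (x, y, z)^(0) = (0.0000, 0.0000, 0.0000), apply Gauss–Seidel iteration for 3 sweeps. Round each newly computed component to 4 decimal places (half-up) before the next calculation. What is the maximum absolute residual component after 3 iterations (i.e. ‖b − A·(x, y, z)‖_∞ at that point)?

Iteration 1:
  x = (4 - (-1)·0.0000 - (-3)·0.0000) / (8) = 0.5000
  y = (11 - (3)·0.5000 - (-4)·0.0000) / (10) = 0.9500
  z = (-9 - (-3)·0.5000 - (-3)·0.9500) / (7) = -0.6643
Iteration 2:
  x = (4 - (-1)·0.9500 - (-3)·-0.6643) / (8) = 0.3696
  y = (11 - (3)·0.3696 - (-4)·-0.6643) / (10) = 0.7234
  z = (-9 - (-3)·0.3696 - (-3)·0.7234) / (7) = -0.8173
Iteration 3:
  x = (4 - (-1)·0.7234 - (-3)·-0.8173) / (8) = 0.2839
  y = (11 - (3)·0.2839 - (-4)·-0.8173) / (10) = 0.6879
  z = (-9 - (-3)·0.2839 - (-3)·0.6879) / (7) = -0.8692
Residual b − A·x = (-0.1909, -0.2075, -0.0002); ∞-norm = 0.2075

0.2075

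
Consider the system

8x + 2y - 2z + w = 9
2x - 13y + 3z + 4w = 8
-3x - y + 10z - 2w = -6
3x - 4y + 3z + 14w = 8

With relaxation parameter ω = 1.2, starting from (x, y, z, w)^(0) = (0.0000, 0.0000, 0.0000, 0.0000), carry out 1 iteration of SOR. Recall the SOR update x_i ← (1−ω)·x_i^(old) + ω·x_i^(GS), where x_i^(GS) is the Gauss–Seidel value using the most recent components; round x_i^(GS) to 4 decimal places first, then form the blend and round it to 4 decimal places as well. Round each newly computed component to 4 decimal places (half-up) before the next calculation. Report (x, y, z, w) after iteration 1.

(1.3500, -0.4892, -0.2927, 0.2461)

Iteration 1:
  x: GS value = (9 - (2)·0.0000 - (-2)·0.0000 - (1)·0.0000) / (8) = 1.1250;  x ← (1−ω)·0.0000 + ω·1.1250 = 1.3500
  y: GS value = (8 - (2)·1.3500 - (3)·0.0000 - (4)·0.0000) / (-13) = -0.4077;  y ← (1−ω)·0.0000 + ω·-0.4077 = -0.4892
  z: GS value = (-6 - (-3)·1.3500 - (-1)·-0.4892 - (-2)·0.0000) / (10) = -0.2439;  z ← (1−ω)·0.0000 + ω·-0.2439 = -0.2927
  w: GS value = (8 - (3)·1.3500 - (-4)·-0.4892 - (3)·-0.2927) / (14) = 0.2051;  w ← (1−ω)·0.0000 + ω·0.2051 = 0.2461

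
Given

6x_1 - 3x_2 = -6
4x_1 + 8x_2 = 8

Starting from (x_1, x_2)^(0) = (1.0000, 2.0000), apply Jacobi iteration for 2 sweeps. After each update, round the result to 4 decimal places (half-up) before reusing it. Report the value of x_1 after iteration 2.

-0.7500

Iteration 1:
  x_1 = (-6 - (-3)·2.0000) / (6) = 0.0000
  x_2 = (8 - (4)·1.0000) / (8) = 0.5000
Iteration 2:
  x_1 = (-6 - (-3)·0.5000) / (6) = -0.7500
  x_2 = (8 - (4)·0.0000) / (8) = 1.0000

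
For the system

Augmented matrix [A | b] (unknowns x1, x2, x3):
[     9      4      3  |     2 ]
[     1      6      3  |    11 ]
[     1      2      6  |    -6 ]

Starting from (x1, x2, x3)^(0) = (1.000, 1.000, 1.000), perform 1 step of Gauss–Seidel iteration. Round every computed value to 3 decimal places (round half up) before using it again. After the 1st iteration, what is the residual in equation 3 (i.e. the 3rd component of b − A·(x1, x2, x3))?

Iteration 1:
  x1 = (2 - (4)·1.000 - (3)·1.000) / (9) = -0.556
  x2 = (11 - (1)·-0.556 - (3)·1.000) / (6) = 1.426
  x3 = (-6 - (1)·-0.556 - (2)·1.426) / (6) = -1.383
Residual b − A·x = (5.449, 7.149, 0.002)

0.002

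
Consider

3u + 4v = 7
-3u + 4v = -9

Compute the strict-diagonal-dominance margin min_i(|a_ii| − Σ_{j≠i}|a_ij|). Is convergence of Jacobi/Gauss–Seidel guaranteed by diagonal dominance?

-1

row 1: |3| − (4) = -1
row 2: |4| − (3) = 1
minimum over rows = -1 → not strictly diagonally dominant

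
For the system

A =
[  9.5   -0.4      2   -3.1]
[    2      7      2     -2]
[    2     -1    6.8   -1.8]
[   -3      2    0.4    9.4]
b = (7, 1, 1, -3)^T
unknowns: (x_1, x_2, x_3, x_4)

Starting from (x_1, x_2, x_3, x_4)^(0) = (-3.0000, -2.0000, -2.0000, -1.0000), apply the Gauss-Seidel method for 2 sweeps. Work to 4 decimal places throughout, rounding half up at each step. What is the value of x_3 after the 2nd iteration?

Iteration 1:
  x_1 = (7 - (-0.4)·-2.0000 - (2)·-2.0000 - (-3.1)·-1.0000) / (9.5) = 0.7474
  x_2 = (1 - (2)·0.7474 - (2)·-2.0000 - (-2)·-1.0000) / (7) = 0.2150
  x_3 = (1 - (2)·0.7474 - (-1)·0.2150 - (-1.8)·-1.0000) / (6.8) = -0.3059
  x_4 = (-3 - (-3)·0.7474 - (2)·0.2150 - (0.4)·-0.3059) / (9.4) = -0.1133
Iteration 2:
  x_1 = (7 - (-0.4)·0.2150 - (2)·-0.3059 - (-3.1)·-0.1133) / (9.5) = 0.7733
  x_2 = (1 - (2)·0.7733 - (2)·-0.3059 - (-2)·-0.1133) / (7) = -0.0231
  x_3 = (1 - (2)·0.7733 - (-1)·-0.0231 - (-1.8)·-0.1133) / (6.8) = -0.1138
  x_4 = (-3 - (-3)·0.7733 - (2)·-0.0231 - (0.4)·-0.1138) / (9.4) = -0.0626

-0.1138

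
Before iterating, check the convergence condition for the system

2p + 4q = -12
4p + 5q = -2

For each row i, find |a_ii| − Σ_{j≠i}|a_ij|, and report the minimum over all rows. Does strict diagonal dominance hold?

-2

row 1: |2| − (4) = -2
row 2: |5| − (4) = 1
minimum over rows = -2 → not strictly diagonally dominant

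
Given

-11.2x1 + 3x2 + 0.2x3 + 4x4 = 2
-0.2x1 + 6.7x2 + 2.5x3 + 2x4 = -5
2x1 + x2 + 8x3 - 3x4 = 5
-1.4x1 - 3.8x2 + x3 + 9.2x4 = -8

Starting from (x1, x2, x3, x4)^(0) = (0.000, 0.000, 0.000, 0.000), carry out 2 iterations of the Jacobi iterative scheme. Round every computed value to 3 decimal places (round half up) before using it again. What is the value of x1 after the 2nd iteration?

Iteration 1:
  x1 = (2 - (3)·0.000 - (0.2)·0.000 - (4)·0.000) / (-11.2) = -0.179
  x2 = (-5 - (-0.2)·0.000 - (2.5)·0.000 - (2)·0.000) / (6.7) = -0.746
  x3 = (5 - (2)·0.000 - (1)·0.000 - (-3)·0.000) / (8) = 0.625
  x4 = (-8 - (-1.4)·0.000 - (-3.8)·0.000 - (1)·0.000) / (9.2) = -0.870
Iteration 2:
  x1 = (2 - (3)·-0.746 - (0.2)·0.625 - (4)·-0.870) / (-11.2) = -0.678
  x2 = (-5 - (-0.2)·-0.179 - (2.5)·0.625 - (2)·-0.870) / (6.7) = -0.725
  x3 = (5 - (2)·-0.179 - (1)·-0.746 - (-3)·-0.870) / (8) = 0.437
  x4 = (-8 - (-1.4)·-0.179 - (-3.8)·-0.746 - (1)·0.625) / (9.2) = -1.273

-0.678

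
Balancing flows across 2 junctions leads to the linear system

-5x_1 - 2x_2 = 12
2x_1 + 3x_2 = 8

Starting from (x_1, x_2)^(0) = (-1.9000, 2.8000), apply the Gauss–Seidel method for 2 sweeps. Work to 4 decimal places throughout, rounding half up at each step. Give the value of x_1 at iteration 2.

-4.4053

Iteration 1:
  x_1 = (12 - (-2)·2.8000) / (-5) = -3.5200
  x_2 = (8 - (2)·-3.5200) / (3) = 5.0133
Iteration 2:
  x_1 = (12 - (-2)·5.0133) / (-5) = -4.4053
  x_2 = (8 - (2)·-4.4053) / (3) = 5.6035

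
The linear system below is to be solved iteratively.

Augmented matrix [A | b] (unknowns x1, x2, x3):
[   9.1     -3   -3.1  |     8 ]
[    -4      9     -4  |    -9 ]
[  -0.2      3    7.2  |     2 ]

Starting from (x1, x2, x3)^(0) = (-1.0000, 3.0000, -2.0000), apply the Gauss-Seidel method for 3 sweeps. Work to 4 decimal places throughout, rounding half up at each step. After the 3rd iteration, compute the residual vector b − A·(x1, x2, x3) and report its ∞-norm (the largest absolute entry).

0.2175

Iteration 1:
  x1 = (8 - (-3)·3.0000 - (-3.1)·-2.0000) / (9.1) = 1.1868
  x2 = (-9 - (-4)·1.1868 - (-4)·-2.0000) / (9) = -1.3614
  x3 = (2 - (-0.2)·1.1868 - (3)·-1.3614) / (7.2) = 0.8780
Iteration 2:
  x1 = (8 - (-3)·-1.3614 - (-3.1)·0.8780) / (9.1) = 0.7294
  x2 = (-9 - (-4)·0.7294 - (-4)·0.8780) / (9) = -0.2856
  x3 = (2 - (-0.2)·0.7294 - (3)·-0.2856) / (7.2) = 0.4170
Iteration 3:
  x1 = (8 - (-3)·-0.2856 - (-3.1)·0.4170) / (9.1) = 0.9270
  x2 = (-9 - (-4)·0.9270 - (-4)·0.4170) / (9) = -0.4027
  x3 = (2 - (-0.2)·0.9270 - (3)·-0.4027) / (7.2) = 0.4713
Residual b − A·x = (-0.1828, 0.2175, 0.0001); ∞-norm = 0.2175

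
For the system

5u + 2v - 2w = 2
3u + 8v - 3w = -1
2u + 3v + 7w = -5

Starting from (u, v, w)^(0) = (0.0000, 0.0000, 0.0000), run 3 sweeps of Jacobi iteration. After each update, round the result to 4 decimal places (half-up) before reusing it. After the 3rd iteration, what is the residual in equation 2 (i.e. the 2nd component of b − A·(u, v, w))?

Iteration 1:
  u = (2 - (2)·0.0000 - (-2)·0.0000) / (5) = 0.4000
  v = (-1 - (3)·0.0000 - (-3)·0.0000) / (8) = -0.1250
  w = (-5 - (2)·0.0000 - (3)·0.0000) / (7) = -0.7143
Iteration 2:
  u = (2 - (2)·-0.1250 - (-2)·-0.7143) / (5) = 0.1643
  v = (-1 - (3)·0.4000 - (-3)·-0.7143) / (8) = -0.5429
  w = (-5 - (2)·0.4000 - (3)·-0.1250) / (7) = -0.7750
Iteration 3:
  u = (2 - (2)·-0.5429 - (-2)·-0.7750) / (5) = 0.3072
  v = (-1 - (3)·0.1643 - (-3)·-0.7750) / (8) = -0.4772
  w = (-5 - (2)·0.1643 - (3)·-0.5429) / (7) = -0.5286
Residual b − A·x = (0.3612, 0.3102, -0.4826)

0.3102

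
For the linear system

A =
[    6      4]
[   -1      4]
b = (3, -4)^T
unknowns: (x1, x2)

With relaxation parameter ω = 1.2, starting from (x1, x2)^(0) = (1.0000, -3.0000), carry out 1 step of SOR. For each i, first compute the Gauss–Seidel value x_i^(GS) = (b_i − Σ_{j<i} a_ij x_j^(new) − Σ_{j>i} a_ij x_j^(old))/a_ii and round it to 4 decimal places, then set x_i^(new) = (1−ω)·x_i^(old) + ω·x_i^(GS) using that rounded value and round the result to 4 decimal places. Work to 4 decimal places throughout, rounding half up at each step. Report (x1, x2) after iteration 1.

(2.8000, 0.2400)

Iteration 1:
  x1: GS value = (3 - (4)·-3.0000) / (6) = 2.5000;  x1 ← (1−ω)·1.0000 + ω·2.5000 = 2.8000
  x2: GS value = (-4 - (-1)·2.8000) / (4) = -0.3000;  x2 ← (1−ω)·-3.0000 + ω·-0.3000 = 0.2400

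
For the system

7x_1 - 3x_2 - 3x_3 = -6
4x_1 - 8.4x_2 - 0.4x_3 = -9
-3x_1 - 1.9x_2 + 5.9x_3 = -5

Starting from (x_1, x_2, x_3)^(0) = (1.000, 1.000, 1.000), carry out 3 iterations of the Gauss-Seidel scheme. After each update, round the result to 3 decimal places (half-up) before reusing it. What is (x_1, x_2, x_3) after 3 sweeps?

Iteration 1:
  x_1 = (-6 - (-3)·1.000 - (-3)·1.000) / (7) = 0.000
  x_2 = (-9 - (4)·0.000 - (-0.4)·1.000) / (-8.4) = 1.024
  x_3 = (-5 - (-3)·0.000 - (-1.9)·1.024) / (5.9) = -0.518
Iteration 2:
  x_1 = (-6 - (-3)·1.024 - (-3)·-0.518) / (7) = -0.640
  x_2 = (-9 - (4)·-0.640 - (-0.4)·-0.518) / (-8.4) = 0.791
  x_3 = (-5 - (-3)·-0.640 - (-1.9)·0.791) / (5.9) = -0.918
Iteration 3:
  x_1 = (-6 - (-3)·0.791 - (-3)·-0.918) / (7) = -0.912
  x_2 = (-9 - (4)·-0.912 - (-0.4)·-0.918) / (-8.4) = 0.681
  x_3 = (-5 - (-3)·-0.912 - (-1.9)·0.681) / (5.9) = -1.092

(-0.912, 0.681, -1.092)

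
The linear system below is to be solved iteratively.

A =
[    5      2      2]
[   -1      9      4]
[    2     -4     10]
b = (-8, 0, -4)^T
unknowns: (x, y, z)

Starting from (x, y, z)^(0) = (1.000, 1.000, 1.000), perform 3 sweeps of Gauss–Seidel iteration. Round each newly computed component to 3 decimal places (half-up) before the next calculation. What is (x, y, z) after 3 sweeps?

Iteration 1:
  x = (-8 - (2)·1.000 - (2)·1.000) / (5) = -2.400
  y = (0 - (-1)·-2.400 - (4)·1.000) / (9) = -0.711
  z = (-4 - (2)·-2.400 - (-4)·-0.711) / (10) = -0.204
Iteration 2:
  x = (-8 - (2)·-0.711 - (2)·-0.204) / (5) = -1.234
  y = (0 - (-1)·-1.234 - (4)·-0.204) / (9) = -0.046
  z = (-4 - (2)·-1.234 - (-4)·-0.046) / (10) = -0.172
Iteration 3:
  x = (-8 - (2)·-0.046 - (2)·-0.172) / (5) = -1.513
  y = (0 - (-1)·-1.513 - (4)·-0.172) / (9) = -0.092
  z = (-4 - (2)·-1.513 - (-4)·-0.092) / (10) = -0.134

(-1.513, -0.092, -0.134)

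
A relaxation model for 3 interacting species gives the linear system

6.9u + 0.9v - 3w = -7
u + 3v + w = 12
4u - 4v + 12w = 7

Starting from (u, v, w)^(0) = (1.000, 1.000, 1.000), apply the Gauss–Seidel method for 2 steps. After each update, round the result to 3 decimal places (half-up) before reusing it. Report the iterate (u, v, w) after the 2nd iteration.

(-0.601, 3.493, 1.948)

Iteration 1:
  u = (-7 - (0.9)·1.000 - (-3)·1.000) / (6.9) = -0.710
  v = (12 - (1)·-0.710 - (1)·1.000) / (3) = 3.903
  w = (7 - (4)·-0.710 - (-4)·3.903) / (12) = 2.121
Iteration 2:
  u = (-7 - (0.9)·3.903 - (-3)·2.121) / (6.9) = -0.601
  v = (12 - (1)·-0.601 - (1)·2.121) / (3) = 3.493
  w = (7 - (4)·-0.601 - (-4)·3.493) / (12) = 1.948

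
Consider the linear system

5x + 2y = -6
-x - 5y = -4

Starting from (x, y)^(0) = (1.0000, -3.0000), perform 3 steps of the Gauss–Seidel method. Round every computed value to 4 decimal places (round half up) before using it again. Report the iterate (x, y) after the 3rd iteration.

Iteration 1:
  x = (-6 - (2)·-3.0000) / (5) = 0.0000
  y = (-4 - (-1)·0.0000) / (-5) = 0.8000
Iteration 2:
  x = (-6 - (2)·0.8000) / (5) = -1.5200
  y = (-4 - (-1)·-1.5200) / (-5) = 1.1040
Iteration 3:
  x = (-6 - (2)·1.1040) / (5) = -1.6416
  y = (-4 - (-1)·-1.6416) / (-5) = 1.1283

(-1.6416, 1.1283)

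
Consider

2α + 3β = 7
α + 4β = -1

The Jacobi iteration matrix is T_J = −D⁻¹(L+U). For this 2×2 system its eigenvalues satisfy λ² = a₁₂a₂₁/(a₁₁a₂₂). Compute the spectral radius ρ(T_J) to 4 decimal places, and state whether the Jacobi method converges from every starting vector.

a₁₂a₂₁/(a₁₁a₂₂) = (3)·(1) / ((2)·(4)) = 0.375000
ρ = √|0.375000| = √0.375000 = 0.6124
ρ < 1, so Jacobi converges

0.6124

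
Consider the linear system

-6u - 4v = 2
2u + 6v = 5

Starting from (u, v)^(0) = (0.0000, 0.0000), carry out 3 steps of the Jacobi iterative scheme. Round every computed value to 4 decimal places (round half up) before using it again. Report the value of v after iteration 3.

Iteration 1:
  u = (2 - (-4)·0.0000) / (-6) = -0.3333
  v = (5 - (2)·0.0000) / (6) = 0.8333
Iteration 2:
  u = (2 - (-4)·0.8333) / (-6) = -0.8889
  v = (5 - (2)·-0.3333) / (6) = 0.9444
Iteration 3:
  u = (2 - (-4)·0.9444) / (-6) = -0.9629
  v = (5 - (2)·-0.8889) / (6) = 1.1296

1.1296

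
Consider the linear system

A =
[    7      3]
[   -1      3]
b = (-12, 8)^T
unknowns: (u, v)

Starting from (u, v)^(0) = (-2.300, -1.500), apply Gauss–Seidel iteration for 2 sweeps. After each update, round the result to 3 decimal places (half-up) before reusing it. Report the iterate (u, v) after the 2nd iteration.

(-2.704, 1.765)

Iteration 1:
  u = (-12 - (3)·-1.500) / (7) = -1.071
  v = (8 - (-1)·-1.071) / (3) = 2.310
Iteration 2:
  u = (-12 - (3)·2.310) / (7) = -2.704
  v = (8 - (-1)·-2.704) / (3) = 1.765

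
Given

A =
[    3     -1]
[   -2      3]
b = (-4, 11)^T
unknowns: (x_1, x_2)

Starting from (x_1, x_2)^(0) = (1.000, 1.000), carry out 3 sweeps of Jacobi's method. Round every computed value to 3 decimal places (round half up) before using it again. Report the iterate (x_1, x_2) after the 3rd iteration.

Iteration 1:
  x_1 = (-4 - (-1)·1.000) / (3) = -1.000
  x_2 = (11 - (-2)·1.000) / (3) = 4.333
Iteration 2:
  x_1 = (-4 - (-1)·4.333) / (3) = 0.111
  x_2 = (11 - (-2)·-1.000) / (3) = 3.000
Iteration 3:
  x_1 = (-4 - (-1)·3.000) / (3) = -0.333
  x_2 = (11 - (-2)·0.111) / (3) = 3.741

(-0.333, 3.741)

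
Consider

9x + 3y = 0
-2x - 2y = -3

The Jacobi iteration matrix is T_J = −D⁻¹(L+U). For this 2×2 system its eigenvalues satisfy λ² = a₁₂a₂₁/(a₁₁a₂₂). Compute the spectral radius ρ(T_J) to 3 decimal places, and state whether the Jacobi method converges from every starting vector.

a₁₂a₂₁/(a₁₁a₂₂) = (3)·(-2) / ((9)·(-2)) = 0.333333
ρ = √|0.333333| = √0.333333 = 0.577
ρ < 1, so Jacobi converges

0.577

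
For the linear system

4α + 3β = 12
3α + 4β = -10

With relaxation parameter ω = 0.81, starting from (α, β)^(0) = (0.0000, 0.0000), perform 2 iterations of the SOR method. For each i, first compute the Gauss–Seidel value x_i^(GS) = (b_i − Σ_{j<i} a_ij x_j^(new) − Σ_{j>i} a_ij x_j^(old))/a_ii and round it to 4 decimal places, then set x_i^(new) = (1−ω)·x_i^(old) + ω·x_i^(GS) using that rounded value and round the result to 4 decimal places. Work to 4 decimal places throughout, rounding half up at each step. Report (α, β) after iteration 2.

(5.0187, -5.7391)

Iteration 1:
  α: GS value = (12 - (3)·0.0000) / (4) = 3.0000;  α ← (1−ω)·0.0000 + ω·3.0000 = 2.4300
  β: GS value = (-10 - (3)·2.4300) / (4) = -4.3225;  β ← (1−ω)·0.0000 + ω·-4.3225 = -3.5012
Iteration 2:
  α: GS value = (12 - (3)·-3.5012) / (4) = 5.6259;  α ← (1−ω)·2.4300 + ω·5.6259 = 5.0187
  β: GS value = (-10 - (3)·5.0187) / (4) = -6.2640;  β ← (1−ω)·-3.5012 + ω·-6.2640 = -5.7391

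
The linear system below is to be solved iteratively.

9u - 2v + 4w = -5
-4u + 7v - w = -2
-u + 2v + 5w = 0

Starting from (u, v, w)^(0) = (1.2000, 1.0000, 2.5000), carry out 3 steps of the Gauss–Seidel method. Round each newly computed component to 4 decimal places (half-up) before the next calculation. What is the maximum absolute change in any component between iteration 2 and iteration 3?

0.0422

Iteration 1:
  u = (-5 - (-2)·1.0000 - (4)·2.5000) / (9) = -1.4444
  v = (-2 - (-4)·-1.4444 - (-1)·2.5000) / (7) = -0.7539
  w = (0 - (-1)·-1.4444 - (2)·-0.7539) / (5) = 0.0127
Iteration 2:
  u = (-5 - (-2)·-0.7539 - (4)·0.0127) / (9) = -0.7287
  v = (-2 - (-4)·-0.7287 - (-1)·0.0127) / (7) = -0.7003
  w = (0 - (-1)·-0.7287 - (2)·-0.7003) / (5) = 0.1344
Iteration 3:
  u = (-5 - (-2)·-0.7003 - (4)·0.1344) / (9) = -0.7709
  v = (-2 - (-4)·-0.7709 - (-1)·0.1344) / (7) = -0.7070
  w = (0 - (-1)·-0.7709 - (2)·-0.7070) / (5) = 0.1286
Change: (-0.0422, -0.0067, -0.0058) → max |·| = 0.0422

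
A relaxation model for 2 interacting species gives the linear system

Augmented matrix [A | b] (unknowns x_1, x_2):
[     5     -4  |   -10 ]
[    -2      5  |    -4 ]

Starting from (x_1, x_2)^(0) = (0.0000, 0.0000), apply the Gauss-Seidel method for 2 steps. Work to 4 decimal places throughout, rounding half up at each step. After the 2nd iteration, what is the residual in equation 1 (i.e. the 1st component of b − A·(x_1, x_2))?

-2.0480

Iteration 1:
  x_1 = (-10 - (-4)·0.0000) / (5) = -2.0000
  x_2 = (-4 - (-2)·-2.0000) / (5) = -1.6000
Iteration 2:
  x_1 = (-10 - (-4)·-1.6000) / (5) = -3.2800
  x_2 = (-4 - (-2)·-3.2800) / (5) = -2.1120
Residual b − A·x = (-2.0480, 0.0000)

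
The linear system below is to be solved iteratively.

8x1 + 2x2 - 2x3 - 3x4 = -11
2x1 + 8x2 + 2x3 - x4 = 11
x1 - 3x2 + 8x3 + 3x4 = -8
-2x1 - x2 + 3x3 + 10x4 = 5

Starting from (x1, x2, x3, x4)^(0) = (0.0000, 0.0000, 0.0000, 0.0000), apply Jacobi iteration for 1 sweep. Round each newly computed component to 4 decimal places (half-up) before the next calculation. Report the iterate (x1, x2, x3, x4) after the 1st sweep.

Iteration 1:
  x1 = (-11 - (2)·0.0000 - (-2)·0.0000 - (-3)·0.0000) / (8) = -1.3750
  x2 = (11 - (2)·0.0000 - (2)·0.0000 - (-1)·0.0000) / (8) = 1.3750
  x3 = (-8 - (1)·0.0000 - (-3)·0.0000 - (3)·0.0000) / (8) = -1.0000
  x4 = (5 - (-2)·0.0000 - (-1)·0.0000 - (3)·0.0000) / (10) = 0.5000

(-1.3750, 1.3750, -1.0000, 0.5000)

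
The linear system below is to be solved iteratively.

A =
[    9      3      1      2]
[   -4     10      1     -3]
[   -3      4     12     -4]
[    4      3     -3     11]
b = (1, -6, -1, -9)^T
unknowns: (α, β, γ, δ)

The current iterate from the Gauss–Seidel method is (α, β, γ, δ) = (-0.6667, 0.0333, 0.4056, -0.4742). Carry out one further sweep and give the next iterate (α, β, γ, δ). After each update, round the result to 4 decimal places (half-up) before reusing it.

(0.1603, -0.7187, 0.0382, -0.6700)

One sweep:
  α = (1 - (3)·0.0333 - (1)·0.4056 - (2)·-0.4742) / (9) = 0.1603
  β = (-6 - (-4)·0.1603 - (1)·0.4056 - (-3)·-0.4742) / (10) = -0.7187
  γ = (-1 - (-3)·0.1603 - (4)·-0.7187 - (-4)·-0.4742) / (12) = 0.0382
  δ = (-9 - (4)·0.1603 - (3)·-0.7187 - (-3)·0.0382) / (11) = -0.6700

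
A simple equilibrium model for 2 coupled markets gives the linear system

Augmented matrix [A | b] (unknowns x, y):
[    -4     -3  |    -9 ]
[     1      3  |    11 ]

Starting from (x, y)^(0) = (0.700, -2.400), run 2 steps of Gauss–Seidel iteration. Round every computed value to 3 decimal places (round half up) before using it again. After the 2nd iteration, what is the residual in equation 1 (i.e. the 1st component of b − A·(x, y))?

3.536

Iteration 1:
  x = (-9 - (-3)·-2.400) / (-4) = 4.050
  y = (11 - (1)·4.050) / (3) = 2.317
Iteration 2:
  x = (-9 - (-3)·2.317) / (-4) = 0.512
  y = (11 - (1)·0.512) / (3) = 3.496
Residual b − A·x = (3.536, 0.000)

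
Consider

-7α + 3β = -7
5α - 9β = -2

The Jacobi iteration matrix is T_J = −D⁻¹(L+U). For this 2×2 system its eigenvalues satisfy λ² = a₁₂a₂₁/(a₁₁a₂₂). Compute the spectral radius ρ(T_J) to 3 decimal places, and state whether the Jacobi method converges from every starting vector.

a₁₂a₂₁/(a₁₁a₂₂) = (3)·(5) / ((-7)·(-9)) = 0.238095
ρ = √|0.238095| = √0.238095 = 0.488
ρ < 1, so Jacobi converges

0.488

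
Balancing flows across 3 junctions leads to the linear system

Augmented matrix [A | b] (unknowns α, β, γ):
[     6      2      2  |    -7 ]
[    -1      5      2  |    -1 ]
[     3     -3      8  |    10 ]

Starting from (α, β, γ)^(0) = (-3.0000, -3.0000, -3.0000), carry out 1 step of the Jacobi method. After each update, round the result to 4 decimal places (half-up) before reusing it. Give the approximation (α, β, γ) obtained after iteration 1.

(0.8333, 0.4000, 1.2500)

Iteration 1:
  α = (-7 - (2)·-3.0000 - (2)·-3.0000) / (6) = 0.8333
  β = (-1 - (-1)·-3.0000 - (2)·-3.0000) / (5) = 0.4000
  γ = (10 - (3)·-3.0000 - (-3)·-3.0000) / (8) = 1.2500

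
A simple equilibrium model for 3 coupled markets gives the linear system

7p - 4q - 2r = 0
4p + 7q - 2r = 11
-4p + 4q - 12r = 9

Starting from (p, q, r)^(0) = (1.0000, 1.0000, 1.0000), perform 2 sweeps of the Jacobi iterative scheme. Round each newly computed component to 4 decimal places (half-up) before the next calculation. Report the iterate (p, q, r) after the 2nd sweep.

(0.5204, 0.8674, -0.6071)

Iteration 1:
  p = (0 - (-4)·1.0000 - (-2)·1.0000) / (7) = 0.8571
  q = (11 - (4)·1.0000 - (-2)·1.0000) / (7) = 1.2857
  r = (9 - (-4)·1.0000 - (4)·1.0000) / (-12) = -0.7500
Iteration 2:
  p = (0 - (-4)·1.2857 - (-2)·-0.7500) / (7) = 0.5204
  q = (11 - (4)·0.8571 - (-2)·-0.7500) / (7) = 0.8674
  r = (9 - (-4)·0.8571 - (4)·1.2857) / (-12) = -0.6071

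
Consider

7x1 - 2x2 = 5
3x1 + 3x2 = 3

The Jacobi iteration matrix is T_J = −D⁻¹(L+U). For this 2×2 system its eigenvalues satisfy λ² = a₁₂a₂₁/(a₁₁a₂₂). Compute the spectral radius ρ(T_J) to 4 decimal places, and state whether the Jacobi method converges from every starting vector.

0.5345

a₁₂a₂₁/(a₁₁a₂₂) = (-2)·(3) / ((7)·(3)) = -0.285714
ρ = √|-0.285714| = √0.285714 = 0.5345
ρ < 1, so Jacobi converges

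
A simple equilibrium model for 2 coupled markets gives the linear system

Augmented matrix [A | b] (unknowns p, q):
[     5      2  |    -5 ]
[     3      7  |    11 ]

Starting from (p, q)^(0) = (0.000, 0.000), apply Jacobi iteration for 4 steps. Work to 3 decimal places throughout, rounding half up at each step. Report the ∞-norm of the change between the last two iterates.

Iteration 1:
  p = (-5 - (2)·0.000) / (5) = -1.000
  q = (11 - (3)·0.000) / (7) = 1.571
Iteration 2:
  p = (-5 - (2)·1.571) / (5) = -1.628
  q = (11 - (3)·-1.000) / (7) = 2.000
Iteration 3:
  p = (-5 - (2)·2.000) / (5) = -1.800
  q = (11 - (3)·-1.628) / (7) = 2.269
Iteration 4:
  p = (-5 - (2)·2.269) / (5) = -1.908
  q = (11 - (3)·-1.800) / (7) = 2.343
Change: (-0.108, 0.074) → max |·| = 0.108

0.108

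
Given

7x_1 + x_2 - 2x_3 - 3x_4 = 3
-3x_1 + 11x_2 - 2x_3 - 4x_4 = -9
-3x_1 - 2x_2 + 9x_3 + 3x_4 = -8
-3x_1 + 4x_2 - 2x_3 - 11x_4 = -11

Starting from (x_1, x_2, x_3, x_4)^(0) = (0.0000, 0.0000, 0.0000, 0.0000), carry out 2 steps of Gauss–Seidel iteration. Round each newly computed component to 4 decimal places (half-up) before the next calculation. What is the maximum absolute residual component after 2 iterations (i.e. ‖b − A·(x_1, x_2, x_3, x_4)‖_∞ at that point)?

Iteration 1:
  x_1 = (3 - (1)·0.0000 - (-2)·0.0000 - (-3)·0.0000) / (7) = 0.4286
  x_2 = (-9 - (-3)·0.4286 - (-2)·0.0000 - (-4)·0.0000) / (11) = -0.7013
  x_3 = (-8 - (-3)·0.4286 - (-2)·-0.7013 - (3)·0.0000) / (9) = -0.9019
  x_4 = (-11 - (-3)·0.4286 - (4)·-0.7013 - (-2)·-0.9019) / (-11) = 0.7921
Iteration 2:
  x_1 = (3 - (1)·-0.7013 - (-2)·-0.9019 - (-3)·0.7921) / (7) = 0.6105
  x_2 = (-9 - (-3)·0.6105 - (-2)·-0.9019 - (-4)·0.7921) / (11) = -0.5276
  x_3 = (-8 - (-3)·0.6105 - (-2)·-0.5276 - (3)·0.7921) / (9) = -1.0667
  x_4 = (-11 - (-3)·0.6105 - (4)·-0.5276 - (-2)·-1.0667) / (-11) = 0.8356
Residual b − A·x = (-0.3725, -0.1559, -0.1302, 0.0001); ∞-norm = 0.3725

0.3725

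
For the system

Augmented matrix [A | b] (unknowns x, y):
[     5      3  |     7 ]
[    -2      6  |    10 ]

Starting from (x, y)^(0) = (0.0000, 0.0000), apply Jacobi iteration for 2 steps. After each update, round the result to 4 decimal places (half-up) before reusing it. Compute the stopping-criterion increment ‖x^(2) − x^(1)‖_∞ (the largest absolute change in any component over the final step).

Iteration 1:
  x = (7 - (3)·0.0000) / (5) = 1.4000
  y = (10 - (-2)·0.0000) / (6) = 1.6667
Iteration 2:
  x = (7 - (3)·1.6667) / (5) = 0.4000
  y = (10 - (-2)·1.4000) / (6) = 2.1333
Change: (-1.0000, 0.4666) → max |·| = 1.0000

1.0000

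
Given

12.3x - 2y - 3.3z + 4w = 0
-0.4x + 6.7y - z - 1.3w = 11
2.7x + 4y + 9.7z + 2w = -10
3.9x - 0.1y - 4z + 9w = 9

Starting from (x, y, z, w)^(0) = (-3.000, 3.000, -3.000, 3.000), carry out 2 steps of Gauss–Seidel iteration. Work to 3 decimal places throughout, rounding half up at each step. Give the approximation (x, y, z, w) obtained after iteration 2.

(-0.484, 1.451, -1.638, 0.498)

Iteration 1:
  x = (0 - (-2)·3.000 - (-3.3)·-3.000 - (4)·3.000) / (12.3) = -1.293
  y = (11 - (-0.4)·-1.293 - (-1)·-3.000 - (-1.3)·3.000) / (6.7) = 1.699
  z = (-10 - (2.7)·-1.293 - (4)·1.699 - (2)·3.000) / (9.7) = -1.990
  w = (9 - (3.9)·-1.293 - (-0.1)·1.699 - (-4)·-1.990) / (9) = 0.695
Iteration 2:
  x = (0 - (-2)·1.699 - (-3.3)·-1.990 - (4)·0.695) / (12.3) = -0.484
  y = (11 - (-0.4)·-0.484 - (-1)·-1.990 - (-1.3)·0.695) / (6.7) = 1.451
  z = (-10 - (2.7)·-0.484 - (4)·1.451 - (2)·0.695) / (9.7) = -1.638
  w = (9 - (3.9)·-0.484 - (-0.1)·1.451 - (-4)·-1.638) / (9) = 0.498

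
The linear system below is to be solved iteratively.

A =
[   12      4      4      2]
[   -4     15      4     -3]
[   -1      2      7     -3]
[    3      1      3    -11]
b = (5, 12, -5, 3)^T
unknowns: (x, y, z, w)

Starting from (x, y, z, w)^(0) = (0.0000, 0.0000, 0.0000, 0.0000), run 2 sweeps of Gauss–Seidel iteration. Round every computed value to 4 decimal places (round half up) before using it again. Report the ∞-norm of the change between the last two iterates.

Iteration 1:
  x = (5 - (4)·0.0000 - (4)·0.0000 - (2)·0.0000) / (12) = 0.4167
  y = (12 - (-4)·0.4167 - (4)·0.0000 - (-3)·0.0000) / (15) = 0.9111
  z = (-5 - (-1)·0.4167 - (2)·0.9111 - (-3)·0.0000) / (7) = -0.9151
  w = (3 - (3)·0.4167 - (1)·0.9111 - (3)·-0.9151) / (-11) = -0.3258
Iteration 2:
  x = (5 - (4)·0.9111 - (4)·-0.9151 - (2)·-0.3258) / (12) = 0.4723
  y = (12 - (-4)·0.4723 - (4)·-0.9151 - (-3)·-0.3258) / (15) = 1.1048
  z = (-5 - (-1)·0.4723 - (2)·1.1048 - (-3)·-0.3258) / (7) = -1.1021
  w = (3 - (3)·0.4723 - (1)·1.1048 - (3)·-1.1021) / (-11) = -0.3441
Change: (0.0556, 0.1937, -0.1870, -0.0183) → max |·| = 0.1937

0.1937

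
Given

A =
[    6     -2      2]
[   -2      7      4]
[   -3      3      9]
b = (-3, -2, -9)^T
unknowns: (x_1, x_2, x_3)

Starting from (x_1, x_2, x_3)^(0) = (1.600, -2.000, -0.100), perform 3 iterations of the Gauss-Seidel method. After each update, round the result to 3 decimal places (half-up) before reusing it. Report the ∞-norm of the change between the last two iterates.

0.291

Iteration 1:
  x_1 = (-3 - (-2)·-2.000 - (2)·-0.100) / (6) = -1.133
  x_2 = (-2 - (-2)·-1.133 - (4)·-0.100) / (7) = -0.552
  x_3 = (-9 - (-3)·-1.133 - (3)·-0.552) / (9) = -1.194
Iteration 2:
  x_1 = (-3 - (-2)·-0.552 - (2)·-1.194) / (6) = -0.286
  x_2 = (-2 - (-2)·-0.286 - (4)·-1.194) / (7) = 0.315
  x_3 = (-9 - (-3)·-0.286 - (3)·0.315) / (9) = -1.200
Iteration 3:
  x_1 = (-3 - (-2)·0.315 - (2)·-1.200) / (6) = 0.005
  x_2 = (-2 - (-2)·0.005 - (4)·-1.200) / (7) = 0.401
  x_3 = (-9 - (-3)·0.005 - (3)·0.401) / (9) = -1.132
Change: (0.291, 0.086, 0.068) → max |·| = 0.291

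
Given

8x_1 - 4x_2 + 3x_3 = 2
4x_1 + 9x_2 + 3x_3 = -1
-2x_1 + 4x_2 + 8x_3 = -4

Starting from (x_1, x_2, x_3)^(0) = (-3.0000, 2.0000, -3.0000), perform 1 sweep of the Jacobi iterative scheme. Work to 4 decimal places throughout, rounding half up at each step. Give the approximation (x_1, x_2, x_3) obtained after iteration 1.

(2.3750, 2.2222, -2.2500)

Iteration 1:
  x_1 = (2 - (-4)·2.0000 - (3)·-3.0000) / (8) = 2.3750
  x_2 = (-1 - (4)·-3.0000 - (3)·-3.0000) / (9) = 2.2222
  x_3 = (-4 - (-2)·-3.0000 - (4)·2.0000) / (8) = -2.2500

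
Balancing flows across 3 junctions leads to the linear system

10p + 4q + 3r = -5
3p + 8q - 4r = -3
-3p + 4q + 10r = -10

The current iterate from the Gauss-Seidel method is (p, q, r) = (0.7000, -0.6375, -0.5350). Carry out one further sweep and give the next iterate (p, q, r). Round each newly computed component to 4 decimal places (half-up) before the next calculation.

(-0.0845, -0.6108, -0.7810)

One sweep:
  p = (-5 - (4)·-0.6375 - (3)·-0.5350) / (10) = -0.0845
  q = (-3 - (3)·-0.0845 - (-4)·-0.5350) / (8) = -0.6108
  r = (-10 - (-3)·-0.0845 - (4)·-0.6108) / (10) = -0.7810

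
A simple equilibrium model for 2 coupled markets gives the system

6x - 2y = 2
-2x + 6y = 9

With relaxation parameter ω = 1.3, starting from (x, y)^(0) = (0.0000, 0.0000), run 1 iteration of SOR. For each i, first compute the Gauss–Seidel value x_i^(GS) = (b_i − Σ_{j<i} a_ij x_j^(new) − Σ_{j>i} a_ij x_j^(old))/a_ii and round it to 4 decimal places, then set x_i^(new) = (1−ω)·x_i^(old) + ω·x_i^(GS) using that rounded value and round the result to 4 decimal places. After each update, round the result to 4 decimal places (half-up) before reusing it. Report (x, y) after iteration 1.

Iteration 1:
  x: GS value = (2 - (-2)·0.0000) / (6) = 0.3333;  x ← (1−ω)·0.0000 + ω·0.3333 = 0.4333
  y: GS value = (9 - (-2)·0.4333) / (6) = 1.6444;  y ← (1−ω)·0.0000 + ω·1.6444 = 2.1377

(0.4333, 2.1377)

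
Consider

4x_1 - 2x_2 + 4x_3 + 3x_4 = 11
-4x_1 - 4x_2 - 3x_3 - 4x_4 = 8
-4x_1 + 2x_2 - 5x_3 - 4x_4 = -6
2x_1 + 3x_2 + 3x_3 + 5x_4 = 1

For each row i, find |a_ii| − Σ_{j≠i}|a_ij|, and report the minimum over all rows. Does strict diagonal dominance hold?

-7

row 1: |4| − (2+4+3) = -5
row 2: |-4| − (4+3+4) = -7
row 3: |-5| − (4+2+4) = -5
row 4: |5| − (2+3+3) = -3
minimum over rows = -7 → not strictly diagonally dominant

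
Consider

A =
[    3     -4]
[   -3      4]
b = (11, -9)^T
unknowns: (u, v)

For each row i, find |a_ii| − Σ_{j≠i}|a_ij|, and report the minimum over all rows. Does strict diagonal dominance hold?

row 1: |3| − (4) = -1
row 2: |4| − (3) = 1
minimum over rows = -1 → not strictly diagonally dominant

-1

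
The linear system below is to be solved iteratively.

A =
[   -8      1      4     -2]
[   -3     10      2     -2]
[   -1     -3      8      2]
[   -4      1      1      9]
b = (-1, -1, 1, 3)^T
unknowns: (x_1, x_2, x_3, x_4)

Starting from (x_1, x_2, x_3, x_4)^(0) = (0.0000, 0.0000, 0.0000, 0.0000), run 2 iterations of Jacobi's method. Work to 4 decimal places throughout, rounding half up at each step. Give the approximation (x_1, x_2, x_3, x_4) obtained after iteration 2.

Iteration 1:
  x_1 = (-1 - (1)·0.0000 - (4)·0.0000 - (-2)·0.0000) / (-8) = 0.1250
  x_2 = (-1 - (-3)·0.0000 - (2)·0.0000 - (-2)·0.0000) / (10) = -0.1000
  x_3 = (1 - (-1)·0.0000 - (-3)·0.0000 - (2)·0.0000) / (8) = 0.1250
  x_4 = (3 - (-4)·0.0000 - (1)·0.0000 - (1)·0.0000) / (9) = 0.3333
Iteration 2:
  x_1 = (-1 - (1)·-0.1000 - (4)·0.1250 - (-2)·0.3333) / (-8) = 0.0917
  x_2 = (-1 - (-3)·0.1250 - (2)·0.1250 - (-2)·0.3333) / (10) = -0.0208
  x_3 = (1 - (-1)·0.1250 - (-3)·-0.1000 - (2)·0.3333) / (8) = 0.0198
  x_4 = (3 - (-4)·0.1250 - (1)·-0.1000 - (1)·0.1250) / (9) = 0.3861

(0.0917, -0.0208, 0.0198, 0.3861)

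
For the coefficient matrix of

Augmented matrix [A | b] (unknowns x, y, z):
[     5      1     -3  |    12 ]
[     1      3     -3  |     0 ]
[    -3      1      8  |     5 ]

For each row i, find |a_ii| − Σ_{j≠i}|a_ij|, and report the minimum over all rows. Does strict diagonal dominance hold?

row 1: |5| − (1+3) = 1
row 2: |3| − (1+3) = -1
row 3: |8| − (3+1) = 4
minimum over rows = -1 → not strictly diagonally dominant

-1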